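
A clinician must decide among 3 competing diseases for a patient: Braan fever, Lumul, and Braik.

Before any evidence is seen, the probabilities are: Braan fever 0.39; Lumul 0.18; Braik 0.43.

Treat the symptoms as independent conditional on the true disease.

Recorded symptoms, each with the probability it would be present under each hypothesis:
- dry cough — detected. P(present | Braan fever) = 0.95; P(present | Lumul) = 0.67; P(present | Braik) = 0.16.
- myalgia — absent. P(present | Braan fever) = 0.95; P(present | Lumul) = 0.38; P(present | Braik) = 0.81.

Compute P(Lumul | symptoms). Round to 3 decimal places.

By Bayes' rule with conditional independence, the unnormalized weight for each hypothesis is prior × ∏ likelihoods (using 1 − P(present | H) for each absent symptom):
  Braan fever: 0.39 × 0.95 × (1 − 0.95) = 0.018525
  Lumul: 0.18 × 0.67 × (1 − 0.38) = 0.074772
  Braik: 0.43 × 0.16 × (1 − 0.81) = 0.013072
Normalizing constant Z = 0.018525 + 0.074772 + 0.013072 = 0.10637.
P(Lumul | evidence) = 0.074772 / 0.10637 ≈ 0.703.

0.703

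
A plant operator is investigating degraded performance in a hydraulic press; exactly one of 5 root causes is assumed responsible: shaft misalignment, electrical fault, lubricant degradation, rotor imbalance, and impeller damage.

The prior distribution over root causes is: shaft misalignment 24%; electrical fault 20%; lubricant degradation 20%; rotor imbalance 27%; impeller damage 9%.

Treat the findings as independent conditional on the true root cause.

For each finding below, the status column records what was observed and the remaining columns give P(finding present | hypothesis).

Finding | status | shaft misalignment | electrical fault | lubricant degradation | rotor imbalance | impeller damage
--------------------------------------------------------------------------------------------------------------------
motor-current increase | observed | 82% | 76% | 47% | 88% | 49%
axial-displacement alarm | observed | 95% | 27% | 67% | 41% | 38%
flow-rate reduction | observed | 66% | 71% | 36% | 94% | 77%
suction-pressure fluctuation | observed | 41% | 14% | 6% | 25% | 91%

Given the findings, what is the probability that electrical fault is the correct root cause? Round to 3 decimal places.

By Bayes' rule with conditional independence, the unnormalized weight for each hypothesis is prior × ∏ likelihoods:
  shaft misalignment: 0.24 × 0.82 × 0.95 × 0.66 × 0.41 = 0.050591
  electrical fault: 0.20 × 0.76 × 0.27 × 0.71 × 0.14 = 0.0040794
  lubricant degradation: 0.20 × 0.47 × 0.67 × 0.36 × 0.06 = 0.0013604
  rotor imbalance: 0.27 × 0.88 × 0.41 × 0.94 × 0.25 = 0.022893
  impeller damage: 0.09 × 0.49 × 0.38 × 0.77 × 0.91 = 0.011742
Marginal likelihood of the evidence = 0.090666.
P(electrical fault | evidence) = 0.0040794 / 0.090666 ≈ 0.045.

0.045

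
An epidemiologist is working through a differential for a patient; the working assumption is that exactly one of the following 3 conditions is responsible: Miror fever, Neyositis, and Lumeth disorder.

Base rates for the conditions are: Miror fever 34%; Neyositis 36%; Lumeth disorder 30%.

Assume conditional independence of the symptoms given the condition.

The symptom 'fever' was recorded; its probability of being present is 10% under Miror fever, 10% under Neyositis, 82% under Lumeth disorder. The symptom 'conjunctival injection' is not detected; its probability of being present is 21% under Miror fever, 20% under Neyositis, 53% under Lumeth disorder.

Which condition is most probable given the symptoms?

Lumeth disorder

By Bayes' rule with conditional independence, the unnormalized weight for each hypothesis is prior × ∏ likelihoods (using 1 − P(present | H) for each absent symptom):
  Miror fever: 0.34 × 0.10 × (1 − 0.21) = 0.02686
  Neyositis: 0.36 × 0.10 × (1 − 0.20) = 0.0288
  Lumeth disorder: 0.30 × 0.82 × (1 − 0.53) = 0.11562
Marginal likelihood of the evidence = 0.17128.
P(Miror fever | evidence) ≈ 0.02686 / 0.17128 ≈ 0.157
P(Neyositis | evidence) ≈ 0.0288 / 0.17128 ≈ 0.168
P(Lumeth disorder | evidence) ≈ 0.11562 / 0.17128 ≈ 0.675
The largest is 0.675, so Lumeth disorder is most probable.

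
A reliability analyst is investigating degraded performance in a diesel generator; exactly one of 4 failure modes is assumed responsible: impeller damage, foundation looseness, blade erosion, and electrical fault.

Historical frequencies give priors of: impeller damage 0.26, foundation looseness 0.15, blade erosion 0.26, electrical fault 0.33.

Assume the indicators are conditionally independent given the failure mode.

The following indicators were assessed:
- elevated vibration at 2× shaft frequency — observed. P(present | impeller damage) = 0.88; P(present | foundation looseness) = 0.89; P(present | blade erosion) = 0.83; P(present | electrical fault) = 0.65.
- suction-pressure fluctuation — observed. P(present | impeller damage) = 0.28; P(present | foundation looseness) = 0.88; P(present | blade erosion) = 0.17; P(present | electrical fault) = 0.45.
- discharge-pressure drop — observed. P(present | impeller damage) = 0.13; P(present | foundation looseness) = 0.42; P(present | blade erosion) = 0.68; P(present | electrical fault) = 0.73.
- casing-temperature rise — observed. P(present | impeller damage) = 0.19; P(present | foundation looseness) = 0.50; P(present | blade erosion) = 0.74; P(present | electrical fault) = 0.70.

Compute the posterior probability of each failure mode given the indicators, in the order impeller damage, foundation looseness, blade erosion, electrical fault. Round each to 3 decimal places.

Multiply each prior by the joint likelihood of the indicator pattern:
  impeller damage: 0.26 × 0.88 × 0.28 × 0.13 × 0.19 = 0.0015824
  foundation looseness: 0.15 × 0.89 × 0.88 × 0.42 × 0.50 = 0.024671
  blade erosion: 0.26 × 0.83 × 0.17 × 0.68 × 0.74 = 0.01846
  electrical fault: 0.33 × 0.65 × 0.45 × 0.73 × 0.70 = 0.049324
The unnormalized weights sum to 0.094038.
P(impeller damage | evidence) = 0.0015824 / 0.094038 ≈ 0.017
P(foundation looseness | evidence) = 0.024671 / 0.094038 ≈ 0.262
P(blade erosion | evidence) = 0.01846 / 0.094038 ≈ 0.196
P(electrical fault | evidence) = 0.049324 / 0.094038 ≈ 0.525

0.017, 0.262, 0.196, 0.525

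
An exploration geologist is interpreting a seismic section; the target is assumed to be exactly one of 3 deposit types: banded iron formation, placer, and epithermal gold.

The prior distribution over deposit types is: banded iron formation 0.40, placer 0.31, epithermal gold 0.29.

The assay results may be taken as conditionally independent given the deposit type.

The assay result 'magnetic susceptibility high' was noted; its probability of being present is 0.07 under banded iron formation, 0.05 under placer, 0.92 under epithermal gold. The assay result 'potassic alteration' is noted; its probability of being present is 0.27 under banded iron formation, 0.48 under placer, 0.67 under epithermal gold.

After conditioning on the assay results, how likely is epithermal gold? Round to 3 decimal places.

0.923

For each hypothesis, the unnormalized posterior weight is prior × product of the assay result likelihoods:
  banded iron formation: 0.40 × 0.07 × 0.27 = 0.00756
  placer: 0.31 × 0.05 × 0.48 = 0.00744
  epithermal gold: 0.29 × 0.92 × 0.67 = 0.17876
Normalizing constant Z = 0.00756 + 0.00744 + 0.17876 = 0.19376.
P(epithermal gold | evidence) = 0.17876 / 0.19376 ≈ 0.923.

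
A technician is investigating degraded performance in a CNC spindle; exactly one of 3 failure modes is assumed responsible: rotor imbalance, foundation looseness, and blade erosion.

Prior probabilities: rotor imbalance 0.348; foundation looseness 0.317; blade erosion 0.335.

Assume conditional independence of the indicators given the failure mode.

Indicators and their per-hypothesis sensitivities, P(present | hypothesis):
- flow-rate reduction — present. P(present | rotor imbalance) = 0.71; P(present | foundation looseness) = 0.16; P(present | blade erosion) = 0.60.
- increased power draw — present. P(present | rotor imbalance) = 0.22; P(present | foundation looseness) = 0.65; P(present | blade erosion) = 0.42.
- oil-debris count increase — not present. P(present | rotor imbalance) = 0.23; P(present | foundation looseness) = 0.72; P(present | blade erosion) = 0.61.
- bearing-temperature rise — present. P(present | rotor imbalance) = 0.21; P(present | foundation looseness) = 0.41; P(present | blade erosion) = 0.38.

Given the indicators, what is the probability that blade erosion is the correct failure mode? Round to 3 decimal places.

0.499

For each hypothesis, the unnormalized posterior weight is prior × product of the indicator likelihoods (using 1 − P(present | H) for each absent indicator):
  rotor imbalance: 0.348 × 0.71 × 0.22 × (1 − 0.23) × 0.21 = 0.0087896
  foundation looseness: 0.317 × 0.16 × 0.65 × (1 − 0.72) × 0.41 = 0.0037847
  blade erosion: 0.335 × 0.60 × 0.42 × (1 − 0.61) × 0.38 = 0.012511
The unnormalized weights sum to 0.025085.
P(blade erosion | evidence) = 0.012511 / 0.025085 ≈ 0.499.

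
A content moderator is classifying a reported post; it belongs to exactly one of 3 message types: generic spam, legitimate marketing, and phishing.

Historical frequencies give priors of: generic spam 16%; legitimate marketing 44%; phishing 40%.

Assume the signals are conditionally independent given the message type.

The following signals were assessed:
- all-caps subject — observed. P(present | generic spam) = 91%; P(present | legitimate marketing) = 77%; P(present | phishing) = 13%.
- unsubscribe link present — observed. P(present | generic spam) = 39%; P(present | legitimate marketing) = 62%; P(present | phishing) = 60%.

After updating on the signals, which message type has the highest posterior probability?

legitimate marketing

For each hypothesis, the unnormalized posterior weight is prior × product of the signal likelihoods:
  generic spam: 0.16 × 0.91 × 0.39 = 0.056784
  legitimate marketing: 0.44 × 0.77 × 0.62 = 0.21006
  phishing: 0.40 × 0.13 × 0.60 = 0.0312
The unnormalized weights sum to 0.29804.
P(generic spam | evidence) ≈ 0.056784 / 0.29804 ≈ 0.191
P(legitimate marketing | evidence) ≈ 0.21006 / 0.29804 ≈ 0.705
P(phishing | evidence) ≈ 0.0312 / 0.29804 ≈ 0.105
The largest is 0.705, so legitimate marketing is most probable.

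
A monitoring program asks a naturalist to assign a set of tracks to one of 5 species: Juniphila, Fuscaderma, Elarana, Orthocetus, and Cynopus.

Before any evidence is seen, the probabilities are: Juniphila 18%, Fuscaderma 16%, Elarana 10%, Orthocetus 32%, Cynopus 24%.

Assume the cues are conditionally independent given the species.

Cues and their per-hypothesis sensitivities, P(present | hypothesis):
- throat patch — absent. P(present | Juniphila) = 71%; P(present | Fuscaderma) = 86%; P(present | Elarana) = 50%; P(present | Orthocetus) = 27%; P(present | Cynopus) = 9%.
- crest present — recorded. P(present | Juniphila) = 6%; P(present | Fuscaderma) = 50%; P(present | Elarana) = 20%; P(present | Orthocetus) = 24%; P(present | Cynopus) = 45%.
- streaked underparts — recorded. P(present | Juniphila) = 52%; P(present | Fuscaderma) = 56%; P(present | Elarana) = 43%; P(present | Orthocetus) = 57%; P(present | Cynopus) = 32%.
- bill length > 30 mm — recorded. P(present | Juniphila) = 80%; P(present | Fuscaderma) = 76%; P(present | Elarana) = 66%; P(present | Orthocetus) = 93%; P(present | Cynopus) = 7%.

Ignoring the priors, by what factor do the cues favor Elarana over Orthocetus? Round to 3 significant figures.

0.306

Joint likelihood of the cue pattern under each hypothesis (using 1 − P(present | H) for each absent cue):
  Elarana: (1 − 0.50) × 0.20 × 0.43 × 0.66 = 0.02838
  Orthocetus: (1 − 0.27) × 0.24 × 0.57 × 0.93 = 0.092874
Bayes factor = 0.02838 / 0.092874 ≈ 0.306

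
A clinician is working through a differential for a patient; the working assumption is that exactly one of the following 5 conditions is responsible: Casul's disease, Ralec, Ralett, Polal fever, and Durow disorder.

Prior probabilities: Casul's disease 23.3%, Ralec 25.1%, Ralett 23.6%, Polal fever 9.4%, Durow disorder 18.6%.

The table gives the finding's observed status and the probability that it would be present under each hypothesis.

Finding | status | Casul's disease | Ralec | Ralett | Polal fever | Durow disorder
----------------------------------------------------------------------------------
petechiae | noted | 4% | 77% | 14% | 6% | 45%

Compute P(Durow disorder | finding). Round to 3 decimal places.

0.258

By Bayes' rule, the unnormalized weight for each hypothesis is prior × likelihood:
  Casul's disease: 0.233 × 0.04 = 0.00932
  Ralec: 0.251 × 0.77 = 0.19327
  Ralett: 0.236 × 0.14 = 0.03304
  Polal fever: 0.094 × 0.06 = 0.00564
  Durow disorder: 0.186 × 0.45 = 0.0837
The unnormalized weights sum to 0.32497.
P(Durow disorder | evidence) = 0.0837 / 0.32497 ≈ 0.258.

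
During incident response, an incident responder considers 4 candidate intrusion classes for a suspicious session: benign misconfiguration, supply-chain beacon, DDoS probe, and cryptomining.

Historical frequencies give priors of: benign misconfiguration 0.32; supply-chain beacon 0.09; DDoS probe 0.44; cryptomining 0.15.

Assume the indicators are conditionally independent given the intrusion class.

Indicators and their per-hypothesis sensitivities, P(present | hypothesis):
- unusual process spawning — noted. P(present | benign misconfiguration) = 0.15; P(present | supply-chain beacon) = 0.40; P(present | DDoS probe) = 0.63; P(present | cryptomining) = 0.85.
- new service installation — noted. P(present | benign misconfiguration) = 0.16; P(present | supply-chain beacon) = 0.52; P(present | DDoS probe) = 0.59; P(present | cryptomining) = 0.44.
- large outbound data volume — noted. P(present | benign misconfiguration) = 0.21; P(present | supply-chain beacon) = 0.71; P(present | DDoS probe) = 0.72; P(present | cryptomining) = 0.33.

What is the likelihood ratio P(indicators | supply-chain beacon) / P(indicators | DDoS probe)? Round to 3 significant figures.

0.552

Take the product of per-indicator likelihoods under each hypothesis, then divide.
  supply-chain beacon: 0.40 × 0.52 × 0.71 = 0.14768
  DDoS probe: 0.63 × 0.59 × 0.72 = 0.26762
Bayes factor = 0.14768 / 0.26762 ≈ 0.552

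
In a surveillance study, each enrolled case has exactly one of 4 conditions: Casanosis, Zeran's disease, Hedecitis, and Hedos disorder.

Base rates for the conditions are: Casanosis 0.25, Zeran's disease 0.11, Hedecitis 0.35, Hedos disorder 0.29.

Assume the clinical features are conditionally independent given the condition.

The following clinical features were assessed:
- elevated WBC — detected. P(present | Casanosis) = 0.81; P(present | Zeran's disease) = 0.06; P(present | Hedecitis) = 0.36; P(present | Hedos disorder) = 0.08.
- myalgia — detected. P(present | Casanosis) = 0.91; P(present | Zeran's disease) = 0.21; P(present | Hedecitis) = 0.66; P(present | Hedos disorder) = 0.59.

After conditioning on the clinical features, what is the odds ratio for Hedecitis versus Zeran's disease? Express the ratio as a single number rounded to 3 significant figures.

60.0

The normalizing constant cancels in an odds ratio, so compute prior × likelihood for the two hypotheses only:
  Hedecitis: 0.35 × 0.36 × 0.66 = 0.08316
  Zeran's disease: 0.11 × 0.06 × 0.21 = 0.001386
Posterior odds = 0.08316 / 0.001386 ≈ 60.0.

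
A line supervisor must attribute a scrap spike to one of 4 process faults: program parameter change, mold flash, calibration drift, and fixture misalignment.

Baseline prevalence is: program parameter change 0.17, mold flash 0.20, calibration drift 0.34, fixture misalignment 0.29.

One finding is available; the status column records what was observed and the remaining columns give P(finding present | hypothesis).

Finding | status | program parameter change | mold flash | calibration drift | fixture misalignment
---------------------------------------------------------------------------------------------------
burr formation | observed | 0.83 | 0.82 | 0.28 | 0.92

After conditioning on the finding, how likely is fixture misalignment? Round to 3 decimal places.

For each hypothesis, the unnormalized posterior weight is prior × likelihood:
  program parameter change: 0.17 × 0.83 = 0.1411
  mold flash: 0.20 × 0.82 = 0.164
  calibration drift: 0.34 × 0.28 = 0.0952
  fixture misalignment: 0.29 × 0.92 = 0.2668
The unnormalized weights sum to 0.6671.
P(fixture misalignment | evidence) = 0.2668 / 0.6671 ≈ 0.400.

0.400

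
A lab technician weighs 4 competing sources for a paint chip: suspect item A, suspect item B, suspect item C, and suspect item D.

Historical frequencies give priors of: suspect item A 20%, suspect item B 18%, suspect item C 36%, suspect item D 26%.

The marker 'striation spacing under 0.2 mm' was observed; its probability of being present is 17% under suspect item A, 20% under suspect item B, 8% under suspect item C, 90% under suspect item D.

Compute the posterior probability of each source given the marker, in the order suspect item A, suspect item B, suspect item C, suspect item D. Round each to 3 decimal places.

0.102, 0.108, 0.087, 0.703

By Bayes' rule, the unnormalized weight for each hypothesis is prior × likelihood:
  suspect item A: 0.20 × 0.17 = 0.034
  suspect item B: 0.18 × 0.20 = 0.036
  suspect item C: 0.36 × 0.08 = 0.0288
  suspect item D: 0.26 × 0.90 = 0.234
The unnormalized weights sum to 0.3328.
P(suspect item A | evidence) = 0.034 / 0.3328 ≈ 0.102
P(suspect item B | evidence) = 0.036 / 0.3328 ≈ 0.108
P(suspect item C | evidence) = 0.0288 / 0.3328 ≈ 0.087
P(suspect item D | evidence) = 0.234 / 0.3328 ≈ 0.703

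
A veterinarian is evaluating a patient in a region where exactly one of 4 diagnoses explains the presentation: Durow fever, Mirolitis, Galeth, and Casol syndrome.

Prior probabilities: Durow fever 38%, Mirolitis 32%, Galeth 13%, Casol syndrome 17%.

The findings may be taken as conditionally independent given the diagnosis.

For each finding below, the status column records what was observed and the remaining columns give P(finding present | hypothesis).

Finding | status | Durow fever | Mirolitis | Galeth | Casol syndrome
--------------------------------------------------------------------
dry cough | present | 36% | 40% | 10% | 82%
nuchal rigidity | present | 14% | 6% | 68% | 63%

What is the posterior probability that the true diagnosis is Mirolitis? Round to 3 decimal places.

0.062

For each hypothesis, the unnormalized posterior weight is prior × product of the finding likelihoods:
  Durow fever: 0.38 × 0.36 × 0.14 = 0.019152
  Mirolitis: 0.32 × 0.40 × 0.06 = 0.00768
  Galeth: 0.13 × 0.10 × 0.68 = 0.00884
  Casol syndrome: 0.17 × 0.82 × 0.63 = 0.087822
Normalizing constant Z = 0.019152 + 0.00768 + 0.00884 + 0.087822 = 0.12349.
P(Mirolitis | evidence) = 0.00768 / 0.12349 ≈ 0.062.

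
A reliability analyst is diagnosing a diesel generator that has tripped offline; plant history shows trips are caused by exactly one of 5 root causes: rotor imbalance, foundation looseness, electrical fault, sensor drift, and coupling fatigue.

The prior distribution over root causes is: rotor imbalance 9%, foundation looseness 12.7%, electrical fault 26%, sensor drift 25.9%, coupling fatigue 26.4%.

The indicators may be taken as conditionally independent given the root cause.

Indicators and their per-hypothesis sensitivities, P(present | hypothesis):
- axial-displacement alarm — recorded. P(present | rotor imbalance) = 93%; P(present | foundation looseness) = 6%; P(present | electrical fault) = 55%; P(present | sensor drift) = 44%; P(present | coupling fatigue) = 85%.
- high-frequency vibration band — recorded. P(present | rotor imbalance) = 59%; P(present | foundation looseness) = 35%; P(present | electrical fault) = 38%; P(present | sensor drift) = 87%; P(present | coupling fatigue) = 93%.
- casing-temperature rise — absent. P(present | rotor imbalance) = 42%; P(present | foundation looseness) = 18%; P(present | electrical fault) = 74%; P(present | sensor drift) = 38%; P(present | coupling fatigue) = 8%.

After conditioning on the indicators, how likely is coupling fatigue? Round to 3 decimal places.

0.643

For each hypothesis, the unnormalized posterior weight is prior × product of the indicator likelihoods (using 1 − P(present | H) for each absent indicator):
  rotor imbalance: 0.090 × 0.93 × 0.59 × (1 − 0.42) = 0.028642
  foundation looseness: 0.127 × 0.06 × 0.35 × (1 − 0.18) = 0.0021869
  electrical fault: 0.260 × 0.55 × 0.38 × (1 − 0.74) = 0.014128
  sensor drift: 0.259 × 0.44 × 0.87 × (1 − 0.38) = 0.06147
  coupling fatigue: 0.264 × 0.85 × 0.93 × (1 − 0.08) = 0.192
Marginal likelihood of the evidence = 0.29842.
P(coupling fatigue | evidence) = 0.192 / 0.29842 ≈ 0.643.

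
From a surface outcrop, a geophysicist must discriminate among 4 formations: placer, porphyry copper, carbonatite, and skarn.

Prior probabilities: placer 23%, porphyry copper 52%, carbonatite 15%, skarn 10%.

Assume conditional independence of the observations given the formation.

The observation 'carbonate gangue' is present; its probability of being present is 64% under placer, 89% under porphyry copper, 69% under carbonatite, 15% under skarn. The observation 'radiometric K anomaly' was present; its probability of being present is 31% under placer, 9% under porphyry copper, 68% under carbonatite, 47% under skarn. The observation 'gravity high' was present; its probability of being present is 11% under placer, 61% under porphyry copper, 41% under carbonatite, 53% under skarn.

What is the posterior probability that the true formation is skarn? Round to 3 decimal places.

0.059

For each hypothesis, the unnormalized posterior weight is prior × product of the observation likelihoods:
  placer: 0.23 × 0.64 × 0.31 × 0.11 = 0.0050195
  porphyry copper: 0.52 × 0.89 × 0.09 × 0.61 = 0.025408
  carbonatite: 0.15 × 0.69 × 0.68 × 0.41 = 0.028856
  skarn: 0.10 × 0.15 × 0.47 × 0.53 = 0.0037365
The unnormalized weights sum to 0.06302.
P(skarn | evidence) = 0.0037365 / 0.06302 ≈ 0.059.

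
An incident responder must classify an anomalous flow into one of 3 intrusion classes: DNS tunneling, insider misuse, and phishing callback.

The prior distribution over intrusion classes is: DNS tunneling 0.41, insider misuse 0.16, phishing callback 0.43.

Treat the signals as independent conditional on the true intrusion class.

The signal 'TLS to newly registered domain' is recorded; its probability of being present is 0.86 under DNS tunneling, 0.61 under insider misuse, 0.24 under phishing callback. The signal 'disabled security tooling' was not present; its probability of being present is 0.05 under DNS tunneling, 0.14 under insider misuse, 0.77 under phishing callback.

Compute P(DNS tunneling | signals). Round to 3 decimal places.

For each hypothesis, the unnormalized posterior weight is prior × product of the signal likelihoods (using 1 − P(present | H) for each absent signal):
  DNS tunneling: 0.41 × 0.86 × (1 − 0.05) = 0.33497
  insider misuse: 0.16 × 0.61 × (1 − 0.14) = 0.083936
  phishing callback: 0.43 × 0.24 × (1 − 0.77) = 0.023736
Marginal likelihood of the evidence = 0.44264.
P(DNS tunneling | evidence) = 0.33497 / 0.44264 ≈ 0.757.

0.757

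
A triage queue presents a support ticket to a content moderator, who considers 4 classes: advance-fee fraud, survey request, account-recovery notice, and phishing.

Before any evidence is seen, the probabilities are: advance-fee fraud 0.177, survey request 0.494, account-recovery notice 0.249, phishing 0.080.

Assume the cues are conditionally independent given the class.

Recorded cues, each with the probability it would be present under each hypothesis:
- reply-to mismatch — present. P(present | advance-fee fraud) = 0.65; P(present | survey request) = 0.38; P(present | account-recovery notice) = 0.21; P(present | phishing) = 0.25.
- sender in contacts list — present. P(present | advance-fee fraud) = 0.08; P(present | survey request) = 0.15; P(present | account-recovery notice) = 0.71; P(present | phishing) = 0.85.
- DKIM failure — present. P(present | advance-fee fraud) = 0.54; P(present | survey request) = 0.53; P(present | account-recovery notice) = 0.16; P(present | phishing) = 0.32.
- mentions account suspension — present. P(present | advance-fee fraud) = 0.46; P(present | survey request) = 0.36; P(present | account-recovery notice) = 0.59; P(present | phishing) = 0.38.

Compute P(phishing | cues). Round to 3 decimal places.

0.156

By Bayes' rule with conditional independence, the unnormalized weight for each hypothesis is prior × ∏ likelihoods:
  advance-fee fraud: 0.177 × 0.65 × 0.08 × 0.54 × 0.46 = 0.0022863
  survey request: 0.494 × 0.38 × 0.15 × 0.53 × 0.36 = 0.0053725
  account-recovery notice: 0.249 × 0.21 × 0.71 × 0.16 × 0.59 = 0.0035047
  phishing: 0.080 × 0.25 × 0.85 × 0.32 × 0.38 = 0.0020672
Normalizing constant Z = 0.0022863 + 0.0053725 + 0.0035047 + 0.0020672 = 0.013231.
P(phishing | evidence) = 0.0020672 / 0.013231 ≈ 0.156.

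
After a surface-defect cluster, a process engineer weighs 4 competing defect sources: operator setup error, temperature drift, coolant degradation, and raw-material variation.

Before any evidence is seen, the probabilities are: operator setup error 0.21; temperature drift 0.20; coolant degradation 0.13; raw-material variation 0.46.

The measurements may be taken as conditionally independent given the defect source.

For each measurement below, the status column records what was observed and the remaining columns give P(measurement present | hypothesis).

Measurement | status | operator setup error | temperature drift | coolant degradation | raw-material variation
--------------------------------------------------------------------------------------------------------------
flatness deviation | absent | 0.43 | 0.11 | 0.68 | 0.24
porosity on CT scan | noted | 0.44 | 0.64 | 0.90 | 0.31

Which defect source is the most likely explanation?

temperature drift

Multiply each prior by the joint likelihood of the measurement pattern (using 1 − P(present | H) for each absent measurement):
  operator setup error: 0.21 × (1 − 0.43) × 0.44 = 0.052668
  temperature drift: 0.20 × (1 − 0.11) × 0.64 = 0.11392
  coolant degradation: 0.13 × (1 − 0.68) × 0.90 = 0.03744
  raw-material variation: 0.46 × (1 − 0.24) × 0.31 = 0.10838
The unnormalized weights sum to 0.3124.
P(operator setup error | evidence) ≈ 0.052668 / 0.3124 ≈ 0.169
P(temperature drift | evidence) ≈ 0.11392 / 0.3124 ≈ 0.365
P(coolant degradation | evidence) ≈ 0.03744 / 0.3124 ≈ 0.120
P(raw-material variation | evidence) ≈ 0.10838 / 0.3124 ≈ 0.347
The largest is 0.365, so temperature drift is most probable.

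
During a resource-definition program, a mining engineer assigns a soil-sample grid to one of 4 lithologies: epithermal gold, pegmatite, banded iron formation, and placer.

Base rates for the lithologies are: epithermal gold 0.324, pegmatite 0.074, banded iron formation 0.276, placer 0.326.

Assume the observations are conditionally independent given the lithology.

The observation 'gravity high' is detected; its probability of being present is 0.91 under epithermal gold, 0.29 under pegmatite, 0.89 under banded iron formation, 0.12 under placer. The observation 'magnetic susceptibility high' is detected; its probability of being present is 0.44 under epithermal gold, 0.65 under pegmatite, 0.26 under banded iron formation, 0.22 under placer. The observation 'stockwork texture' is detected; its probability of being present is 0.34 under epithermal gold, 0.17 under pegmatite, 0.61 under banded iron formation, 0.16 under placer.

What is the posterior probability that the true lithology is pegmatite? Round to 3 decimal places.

0.027

Multiply each prior by the joint likelihood of the evidence pattern:
  epithermal gold: 0.324 × 0.91 × 0.44 × 0.34 = 0.044108
  pegmatite: 0.074 × 0.29 × 0.65 × 0.17 = 0.0023713
  banded iron formation: 0.276 × 0.89 × 0.26 × 0.61 = 0.038959
  placer: 0.326 × 0.12 × 0.22 × 0.16 = 0.001377
Marginal likelihood of the evidence = 0.086815.
P(pegmatite | evidence) = 0.0023713 / 0.086815 ≈ 0.027.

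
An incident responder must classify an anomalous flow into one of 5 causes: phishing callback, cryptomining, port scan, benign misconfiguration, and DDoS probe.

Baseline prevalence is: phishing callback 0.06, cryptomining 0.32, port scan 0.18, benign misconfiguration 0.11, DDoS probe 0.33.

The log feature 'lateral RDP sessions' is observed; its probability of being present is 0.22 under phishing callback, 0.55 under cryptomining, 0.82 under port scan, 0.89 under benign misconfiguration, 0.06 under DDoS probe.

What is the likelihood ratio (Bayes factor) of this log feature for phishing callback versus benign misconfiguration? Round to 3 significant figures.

The Bayes factor is the ratio of the two likelihoods.
  phishing callback: 0.22
  benign misconfiguration: 0.89
Bayes factor = 0.22 / 0.89 ≈ 0.247

0.247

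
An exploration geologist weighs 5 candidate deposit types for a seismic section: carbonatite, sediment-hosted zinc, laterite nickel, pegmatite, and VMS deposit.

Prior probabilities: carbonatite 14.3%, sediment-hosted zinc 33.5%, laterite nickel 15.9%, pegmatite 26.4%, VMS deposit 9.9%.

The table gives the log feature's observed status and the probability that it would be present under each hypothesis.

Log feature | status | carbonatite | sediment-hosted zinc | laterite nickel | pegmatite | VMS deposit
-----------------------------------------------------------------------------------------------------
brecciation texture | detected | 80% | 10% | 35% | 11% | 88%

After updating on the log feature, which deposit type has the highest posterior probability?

Multiply each prior by the likelihood of the log feature:
  carbonatite: 0.143 × 0.80 = 0.1144
  sediment-hosted zinc: 0.335 × 0.10 = 0.0335
  laterite nickel: 0.159 × 0.35 = 0.05565
  pegmatite: 0.264 × 0.11 = 0.02904
  VMS deposit: 0.099 × 0.88 = 0.08712
Marginal likelihood of the evidence = 0.31971.
P(carbonatite | evidence) ≈ 0.1144 / 0.31971 ≈ 0.358
P(sediment-hosted zinc | evidence) ≈ 0.0335 / 0.31971 ≈ 0.105
P(laterite nickel | evidence) ≈ 0.05565 / 0.31971 ≈ 0.174
P(pegmatite | evidence) ≈ 0.02904 / 0.31971 ≈ 0.091
P(VMS deposit | evidence) ≈ 0.08712 / 0.31971 ≈ 0.272
The largest is 0.358, so carbonatite is most probable.

carbonatite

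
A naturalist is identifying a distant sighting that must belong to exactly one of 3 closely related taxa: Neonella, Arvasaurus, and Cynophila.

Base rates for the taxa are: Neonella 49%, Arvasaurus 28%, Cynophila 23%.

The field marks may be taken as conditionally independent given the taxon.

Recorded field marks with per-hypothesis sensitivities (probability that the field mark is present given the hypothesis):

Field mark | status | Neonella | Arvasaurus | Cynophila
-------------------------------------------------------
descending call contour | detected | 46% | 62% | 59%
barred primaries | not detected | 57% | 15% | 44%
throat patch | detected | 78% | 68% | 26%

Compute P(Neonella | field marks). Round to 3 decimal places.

0.386

By Bayes' rule with conditional independence, the unnormalized weight for each hypothesis is prior × ∏ likelihoods (using 1 − P(present | H) for each absent field mark):
  Neonella: 0.49 × 0.46 × (1 − 0.57) × 0.78 = 0.075599
  Arvasaurus: 0.28 × 0.62 × (1 − 0.15) × 0.68 = 0.10034
  Cynophila: 0.23 × 0.59 × (1 − 0.44) × 0.26 = 0.019758
Marginal likelihood of the evidence = 0.1957.
P(Neonella | evidence) = 0.075599 / 0.1957 ≈ 0.386.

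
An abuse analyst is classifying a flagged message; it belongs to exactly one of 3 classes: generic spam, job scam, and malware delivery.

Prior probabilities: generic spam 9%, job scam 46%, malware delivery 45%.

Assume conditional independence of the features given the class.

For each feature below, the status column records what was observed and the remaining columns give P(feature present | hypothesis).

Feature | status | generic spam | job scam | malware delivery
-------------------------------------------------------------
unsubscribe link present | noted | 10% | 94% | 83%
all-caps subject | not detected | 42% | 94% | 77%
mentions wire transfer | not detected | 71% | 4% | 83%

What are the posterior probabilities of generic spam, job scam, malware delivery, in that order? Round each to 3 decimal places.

0.037, 0.607, 0.356

For each hypothesis, the unnormalized posterior weight is prior × product of the feature likelihoods (using 1 − P(present | H) for each absent feature):
  generic spam: 0.09 × 0.10 × (1 − 0.42) × (1 − 0.71) = 0.0015138
  job scam: 0.46 × 0.94 × (1 − 0.94) × (1 − 0.04) = 0.024906
  malware delivery: 0.45 × 0.83 × (1 − 0.77) × (1 − 0.83) = 0.014604
Normalizing constant Z = 0.0015138 + 0.024906 + 0.014604 = 0.041024.
P(generic spam | evidence) = 0.0015138 / 0.041024 ≈ 0.037
P(job scam | evidence) = 0.024906 / 0.041024 ≈ 0.607
P(malware delivery | evidence) = 0.014604 / 0.041024 ≈ 0.356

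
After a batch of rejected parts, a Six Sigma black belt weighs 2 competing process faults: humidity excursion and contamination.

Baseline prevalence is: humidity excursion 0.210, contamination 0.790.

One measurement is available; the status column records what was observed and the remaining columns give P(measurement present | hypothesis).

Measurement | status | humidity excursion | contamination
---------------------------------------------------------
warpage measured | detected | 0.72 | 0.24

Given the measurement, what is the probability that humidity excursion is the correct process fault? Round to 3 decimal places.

0.444

For each hypothesis, the unnormalized posterior weight is prior × likelihood:
  humidity excursion: 0.210 × 0.72 = 0.1512
  contamination: 0.790 × 0.24 = 0.1896
Normalizing constant Z = 0.1512 + 0.1896 = 0.3408.
P(humidity excursion | evidence) = 0.1512 / 0.3408 ≈ 0.444.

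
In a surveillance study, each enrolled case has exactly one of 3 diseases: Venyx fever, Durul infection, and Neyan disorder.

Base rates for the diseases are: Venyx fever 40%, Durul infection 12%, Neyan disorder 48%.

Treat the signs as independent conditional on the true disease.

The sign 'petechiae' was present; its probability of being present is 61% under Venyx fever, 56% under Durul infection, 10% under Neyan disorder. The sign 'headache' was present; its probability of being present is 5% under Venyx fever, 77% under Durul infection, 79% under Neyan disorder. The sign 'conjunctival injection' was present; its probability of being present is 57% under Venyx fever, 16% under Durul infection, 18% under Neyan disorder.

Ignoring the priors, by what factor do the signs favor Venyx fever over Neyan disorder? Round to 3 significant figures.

1.22

The Bayes factor is the ratio of the joint likelihoods of the sign pattern under the two hypotheses.
  Venyx fever: 0.61 × 0.05 × 0.57 = 0.017385
  Neyan disorder: 0.10 × 0.79 × 0.18 = 0.01422
Bayes factor = 0.017385 / 0.01422 ≈ 1.22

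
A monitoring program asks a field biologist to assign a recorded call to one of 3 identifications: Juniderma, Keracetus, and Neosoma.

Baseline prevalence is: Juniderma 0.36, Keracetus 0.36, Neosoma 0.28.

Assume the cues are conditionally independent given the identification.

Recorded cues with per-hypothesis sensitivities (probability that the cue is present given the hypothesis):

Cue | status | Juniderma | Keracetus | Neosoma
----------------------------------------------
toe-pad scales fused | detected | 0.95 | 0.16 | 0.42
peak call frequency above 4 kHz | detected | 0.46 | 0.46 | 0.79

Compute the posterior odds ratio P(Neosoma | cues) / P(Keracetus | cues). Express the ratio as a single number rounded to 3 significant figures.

3.51

Posterior odds equal prior odds times the likelihood ratio; only the two competing hypotheses matter.
  Neosoma: 0.28 × 0.42 × 0.79 = 0.092904
  Keracetus: 0.36 × 0.16 × 0.46 = 0.026496
Posterior odds = 0.092904 / 0.026496 ≈ 3.51.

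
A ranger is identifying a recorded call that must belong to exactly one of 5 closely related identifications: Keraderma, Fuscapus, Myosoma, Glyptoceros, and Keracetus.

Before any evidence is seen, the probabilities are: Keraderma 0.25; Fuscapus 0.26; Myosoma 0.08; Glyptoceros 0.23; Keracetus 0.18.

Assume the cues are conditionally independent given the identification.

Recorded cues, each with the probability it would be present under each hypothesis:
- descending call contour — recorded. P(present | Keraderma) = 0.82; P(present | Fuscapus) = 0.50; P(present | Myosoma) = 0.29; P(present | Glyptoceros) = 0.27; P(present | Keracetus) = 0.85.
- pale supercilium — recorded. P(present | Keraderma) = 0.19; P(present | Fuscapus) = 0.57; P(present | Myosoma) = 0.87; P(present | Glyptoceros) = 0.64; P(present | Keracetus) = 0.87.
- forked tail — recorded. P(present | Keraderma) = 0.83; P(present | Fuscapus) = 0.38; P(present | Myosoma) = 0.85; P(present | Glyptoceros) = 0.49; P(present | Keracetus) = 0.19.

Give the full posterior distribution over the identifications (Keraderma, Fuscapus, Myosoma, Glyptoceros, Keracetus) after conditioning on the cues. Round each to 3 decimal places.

Multiply each prior by the joint likelihood of the cue pattern:
  Keraderma: 0.25 × 0.82 × 0.19 × 0.83 = 0.032328
  Fuscapus: 0.26 × 0.50 × 0.57 × 0.38 = 0.028158
  Myosoma: 0.08 × 0.29 × 0.87 × 0.85 = 0.017156
  Glyptoceros: 0.23 × 0.27 × 0.64 × 0.49 = 0.019475
  Keracetus: 0.18 × 0.85 × 0.87 × 0.19 = 0.025291
The unnormalized weights sum to 0.12241.
P(Keraderma | evidence) = 0.032328 / 0.12241 ≈ 0.264
P(Fuscapus | evidence) = 0.028158 / 0.12241 ≈ 0.230
P(Myosoma | evidence) = 0.017156 / 0.12241 ≈ 0.140
P(Glyptoceros | evidence) = 0.019475 / 0.12241 ≈ 0.159
P(Keracetus | evidence) = 0.025291 / 0.12241 ≈ 0.207

0.264, 0.230, 0.140, 0.159, 0.207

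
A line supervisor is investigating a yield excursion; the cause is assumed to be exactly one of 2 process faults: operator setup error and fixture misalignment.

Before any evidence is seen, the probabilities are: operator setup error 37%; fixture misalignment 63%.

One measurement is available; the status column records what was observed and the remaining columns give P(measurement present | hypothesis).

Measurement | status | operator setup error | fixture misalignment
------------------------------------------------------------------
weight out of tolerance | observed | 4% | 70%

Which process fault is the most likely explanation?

fixture misalignment

Multiply each prior by the likelihood of the measurement:
  operator setup error: 0.37 × 0.04 = 0.0148
  fixture misalignment: 0.63 × 0.70 = 0.441
Marginal likelihood of the evidence = 0.4558.
P(operator setup error | evidence) ≈ 0.0148 / 0.4558 ≈ 0.032
P(fixture misalignment | evidence) ≈ 0.441 / 0.4558 ≈ 0.968
The largest is 0.968, so fixture misalignment is most probable.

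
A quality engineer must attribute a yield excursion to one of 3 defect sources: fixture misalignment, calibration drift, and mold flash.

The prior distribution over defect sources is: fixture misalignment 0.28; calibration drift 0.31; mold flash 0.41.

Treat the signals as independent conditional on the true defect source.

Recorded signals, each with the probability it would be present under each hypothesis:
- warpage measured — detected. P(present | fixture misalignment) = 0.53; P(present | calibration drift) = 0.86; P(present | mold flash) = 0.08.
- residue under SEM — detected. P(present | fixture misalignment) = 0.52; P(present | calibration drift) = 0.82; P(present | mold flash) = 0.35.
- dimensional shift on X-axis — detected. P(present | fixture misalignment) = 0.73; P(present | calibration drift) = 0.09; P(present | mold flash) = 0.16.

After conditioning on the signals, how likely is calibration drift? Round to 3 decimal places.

For each hypothesis, the unnormalized posterior weight is prior × product of the signal likelihoods:
  fixture misalignment: 0.28 × 0.53 × 0.52 × 0.73 = 0.056333
  calibration drift: 0.31 × 0.86 × 0.82 × 0.09 = 0.019675
  mold flash: 0.41 × 0.08 × 0.35 × 0.16 = 0.0018368
The unnormalized weights sum to 0.077845.
P(calibration drift | evidence) = 0.019675 / 0.077845 ≈ 0.253.

0.253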